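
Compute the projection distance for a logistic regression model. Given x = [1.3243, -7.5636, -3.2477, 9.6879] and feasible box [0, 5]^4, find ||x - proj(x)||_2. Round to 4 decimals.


Project each component onto [0, 5].
clip(1.3243) = 1.3243, clip(-7.5636) = 0.0, clip(-3.2477) = 0.0, clip(9.6879) = 5.0
Projection = [1.3243, 0.0, 0.0, 5.0]
Squared diffs: [0.0, 57.208, 10.5476, 21.9764]
Distance = sqrt(89.732) = 9.4727


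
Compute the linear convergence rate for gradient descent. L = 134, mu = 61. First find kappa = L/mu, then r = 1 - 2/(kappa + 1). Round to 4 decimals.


Step 1: Compute the condition number.
kappa = L/mu = 134/61 = 2.1967
Step 2: Compute the convergence rate.
r = 1 - 2/(kappa + 1) = 1 - 2*mu/(L + mu) = (L - mu)/(L + mu) = 73/195 = 0.3744


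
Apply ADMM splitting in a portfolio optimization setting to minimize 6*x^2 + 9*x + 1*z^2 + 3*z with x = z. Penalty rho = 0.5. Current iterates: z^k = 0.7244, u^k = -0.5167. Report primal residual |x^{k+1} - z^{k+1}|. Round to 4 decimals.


ADMM iteration with rho = 0.5, z^k = 0.7244, u^k = -0.5167
Step 1: x-update.
Minimize 6*x^2 + 9*x + (0.5/2)*(x - 0.7244 - 0.5167)^2
FOC: (2*6 + 0.5)*x = -9 + 0.5*(0.7244 + 0.5167)
x^{k+1} = -0.6704
Step 2: z-update.
Minimize 1*z^2 + 3*z + (0.5/2)*(-0.6704 - z - 0.5167)^2
FOC: (2*1 + 0.5)*z = -3 + 0.5*(-0.6704 - 0.5167)
z^{k+1} = -1.4374
Step 3: u-update.
u^{k+1} = -0.5167 - 0.6704 + 1.4374 = 0.2504
Step 4: Primal residual = |-0.6704 + 1.4374| = 0.7671


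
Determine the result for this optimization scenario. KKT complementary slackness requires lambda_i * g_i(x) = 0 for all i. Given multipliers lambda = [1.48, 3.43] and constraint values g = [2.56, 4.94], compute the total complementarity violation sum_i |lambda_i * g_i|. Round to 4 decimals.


KKT complementary slackness check:
lambda_1 * g_1 = 1.48 * 2.56 = 3.7888
lambda_2 * g_2 = 3.43 * 4.94 = 16.9442
Total violation = 3.7888 + 16.9442 = 20.733


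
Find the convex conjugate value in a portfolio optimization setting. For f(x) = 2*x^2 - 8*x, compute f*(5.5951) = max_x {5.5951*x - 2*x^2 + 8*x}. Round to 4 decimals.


f*(y) = sup_x {y*x - a*x^2 - b*x} = sup_x {(y-b)*x - a*x^2}
FOC: (y - b) - 2a*x = 0 => x* = (y - b)/(2a)
x* = (5.5951 + 8)/(2*2) = 3.3988
f*(5.5951) = (y-b)^2/(4a) = (5.5951 + 8)^2/(4*2)
= 184.8267/8 = 23.1033


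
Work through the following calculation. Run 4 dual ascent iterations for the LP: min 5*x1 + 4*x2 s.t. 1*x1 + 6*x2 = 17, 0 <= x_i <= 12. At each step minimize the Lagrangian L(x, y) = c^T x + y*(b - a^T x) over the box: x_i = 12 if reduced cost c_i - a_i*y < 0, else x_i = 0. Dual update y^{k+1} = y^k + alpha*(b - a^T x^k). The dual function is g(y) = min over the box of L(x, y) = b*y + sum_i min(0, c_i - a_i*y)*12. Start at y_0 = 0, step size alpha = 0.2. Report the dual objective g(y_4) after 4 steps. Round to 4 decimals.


Dual ascent for LP: min 5*x1 + 4*x2, 1*x1 + 6*x2 = 17, 0 <= x_i <= 12
Step 1: y^k = 0.0, reduced costs: (5.0, 4.0)
  x^k = (0.0, 0.0), subgradient = b - a^T x = 17.0
  y^{k+1} = 0.0 + 0.2*17.0 = 3.4
Step 2: y^k = 3.4, reduced costs: (1.6, -16.4)
  x^k = (0.0, 12.0), subgradient = b - a^T x = -55.0
  y^{k+1} = 3.4 + 0.2*-55.0 = -7.6
Step 3: y^k = -7.6, reduced costs: (12.6, 49.6)
  x^k = (0.0, 0.0), subgradient = b - a^T x = 17.0
  y^{k+1} = -7.6 + 0.2*17.0 = -4.2
Step 4: y^k = -4.2, reduced costs: (9.2, 29.2)
  x^k = (0.0, 0.0), subgradient = b - a^T x = 17.0
  y^{k+1} = -4.2 + 0.2*17.0 = -0.8
Dual objective at y_4 = -0.8: reduced costs (5.8, 8.8), box minimizer x = (0.0, 0.0)
g(y_4) = b*y + (c1 - a1*y)*x1 + (c2 - a2*y)*x2 = 17*(-0.8) + 5.8*0.0 + 8.8*0.0 = -13.6 + 0.0 + 0.0 = -13.6


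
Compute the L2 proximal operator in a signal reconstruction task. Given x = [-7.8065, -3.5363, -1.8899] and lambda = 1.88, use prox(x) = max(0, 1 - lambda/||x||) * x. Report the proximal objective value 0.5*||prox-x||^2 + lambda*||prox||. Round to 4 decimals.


Step 1: Compute ||x||.
||x|| = 8.776
Step 2: Compute scaling factor.
scale = max(0, 1 - 1.88/8.776) = 0.7858
Step 3: prox(x) = [-6.1342, -2.7788, -1.485]
||prox(x)|| = 6.896
Step 4: Proximal objective.
0.5*||prox-x||^2 = 1.7672
lambda*||prox|| = 12.9645
Total = 14.7317


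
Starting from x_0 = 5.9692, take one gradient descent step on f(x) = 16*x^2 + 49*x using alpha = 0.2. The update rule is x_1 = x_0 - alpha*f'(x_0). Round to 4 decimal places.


We compute the gradient at x_0 and apply the update.
f'(x) = 32*x + 49
f'(5.9692) = 32*5.9692 + 49 = 240.0144
x_1 = 5.9692 - 0.2*240.0144 = -42.0337


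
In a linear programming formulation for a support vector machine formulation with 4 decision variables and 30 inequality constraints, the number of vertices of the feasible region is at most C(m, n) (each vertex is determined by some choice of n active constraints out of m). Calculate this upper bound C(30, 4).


Each vertex corresponds to some choice of n active constraints out of m, so the number of vertices is at most C(m, n) = m! / (n!(m-n)!).
m = 30, n = 4
Numerator: 30 * 29 * 28 * 27
Denominator: 4! = 24
C(30, 4) = 27405


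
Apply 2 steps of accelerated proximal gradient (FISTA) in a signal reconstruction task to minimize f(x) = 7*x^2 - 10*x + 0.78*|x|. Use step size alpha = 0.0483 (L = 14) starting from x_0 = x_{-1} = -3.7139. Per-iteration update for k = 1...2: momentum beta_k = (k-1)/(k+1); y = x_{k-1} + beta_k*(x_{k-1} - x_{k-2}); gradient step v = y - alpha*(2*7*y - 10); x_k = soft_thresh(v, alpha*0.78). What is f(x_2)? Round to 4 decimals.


FISTA on f(x) = 7*x^2 - 10*x + 0.78*|x|
L = 14, alpha = 0.0483
Iteration 1: beta = 0.0, y = -3.7139 + 0.0*(-3.7139 + 3.7139) = -3.7139
  grad(y) = -61.9946, v = y - alpha*grad = -0.7196
  prox(v) = soft_thresh(-0.7196, 0.0377) = -0.6819
Iteration 2: beta = 0.3333, y = -0.6819 + 0.3333*(-0.6819 + 3.7139) = 0.3288
  grad(y) = -5.397, v = y - alpha*grad = 0.5895
  prox(v) = soft_thresh(0.5895, 0.0377) = 0.5518
f(x_2) = 7*0.5518^2 - 10*0.5518 + 0.78*|0.5518| = -2.9562


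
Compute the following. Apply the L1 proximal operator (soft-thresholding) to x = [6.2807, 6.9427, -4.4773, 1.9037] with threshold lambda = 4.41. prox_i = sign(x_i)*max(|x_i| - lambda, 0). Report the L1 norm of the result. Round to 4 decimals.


Soft-thresholding with lambda = 4.41:
prox(6.2807) = sign(6.2807)*max(|6.2807| - 4.41, 0) = 1.8707
prox(6.9427) = sign(6.9427)*max(|6.9427| - 4.41, 0) = 2.5327
prox(-4.4773) = sign(-4.4773)*max(|-4.4773| - 4.41, 0) = -0.0673
prox(1.9037) = sign(1.9037)*max(|1.9037| - 4.41, 0) = 0.0
prox(x) = [1.8707, 2.5327, -0.0673, 0.0]
||prox(x)||_1 = 1.8707 + 2.5327 + 0.0673 + 0.0 = 4.4707


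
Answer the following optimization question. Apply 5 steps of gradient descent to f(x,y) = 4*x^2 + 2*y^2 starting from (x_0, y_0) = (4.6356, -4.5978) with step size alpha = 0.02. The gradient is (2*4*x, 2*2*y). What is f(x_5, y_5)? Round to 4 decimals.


Gradient descent on f(x,y) = 4*x^2 + 2*y^2.
Starting point: (4.6356, -4.5978), alpha = 0.02
Step 1: grad_x = 2*4*4.6356 = 37.0848, grad_y = 2*2*-4.5978 = -18.3912
  x_1 = 4.6356 - 0.02*37.0848 = 3.8939
  y_1 = -4.5978 - 0.02*-18.3912 = -4.23
Step 2: grad_x = 2*4*3.8939 = 31.1512, grad_y = 2*2*-4.23 = -16.9199
  x_2 = 3.8939 - 0.02*31.1512 = 3.2709
  y_2 = -4.23 - 0.02*-16.9199 = -3.8916
Step 3: grad_x = 2*4*3.2709 = 26.167, grad_y = 2*2*-3.8916 = -15.5663
  x_3 = 3.2709 - 0.02*26.167 = 2.7475
  y_3 = -3.8916 - 0.02*-15.5663 = -3.5803
Step 4: grad_x = 2*4*2.7475 = 21.9803, grad_y = 2*2*-3.5803 = -14.321
  x_4 = 2.7475 - 0.02*21.9803 = 2.3079
  y_4 = -3.5803 - 0.02*-14.321 = -3.2938
Step 5: grad_x = 2*4*2.3079 = 18.4635, grad_y = 2*2*-3.2938 = -13.1753
  x_5 = 2.3079 - 0.02*18.4635 = 1.9387
  y_5 = -3.2938 - 0.02*-13.1753 = -3.0303
f(1.9387, -3.0303) = 4*1.9387^2 + 2*(-3.0303)^2 = 33.3994


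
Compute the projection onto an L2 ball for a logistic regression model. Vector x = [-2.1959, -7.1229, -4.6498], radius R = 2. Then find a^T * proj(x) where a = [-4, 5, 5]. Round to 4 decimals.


Step 1: Compute ||x|| (intermediates to 6 decimals).
||x|| = sqrt((-2.1959)^2 + (-7.1229)^2 + (-4.6498)^2) = 8.785119
Step 2: Project.
Since ||x|| > R, scale = R/||x|| = 2/8.785119 = 0.227658, proj(x) = scale * x
proj(x) = [-0.499914, -1.621585, -1.058564]
Step 3: Dot product.
a^T * proj(x) = -4*(-0.499914) + 5*(-1.621585) + 5*(-1.058564) = -11.4011


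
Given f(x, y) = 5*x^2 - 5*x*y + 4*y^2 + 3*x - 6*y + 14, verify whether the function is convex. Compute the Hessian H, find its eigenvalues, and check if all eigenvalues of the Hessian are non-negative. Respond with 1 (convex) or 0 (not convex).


The Hessian of f(x,y) = 5*x^2 - 5*x*y + 4*y^2 + 3*x - 6*y + 14 is:
H = [[10, -5], [-5, 8]]
Trace = 10 + 8 = 18
Determinant = 10*8 - (-5)^2 = 55
Discriminant = (18)^2 - 4*55 = 104.0
Eigenvalues: lambda_1 = 3.901, lambda_2 = 14.099
The function is convex.

1


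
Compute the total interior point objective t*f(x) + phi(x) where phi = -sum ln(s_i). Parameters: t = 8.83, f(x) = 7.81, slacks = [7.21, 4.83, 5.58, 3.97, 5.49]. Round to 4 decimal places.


Step 1: Compute log-barrier.
ln values: [1.9755, 1.5748, 1.7192, 1.3788, 1.7029]
phi = -(1.9755 + 1.5748 + 1.7192 + 1.3788 + 1.7029) = -8.3512
Step 2: Compute augmented objective.
t*f(x) = 8.83*7.81 = 68.9623
Total = 68.9623 - 8.3512 = 60.6111


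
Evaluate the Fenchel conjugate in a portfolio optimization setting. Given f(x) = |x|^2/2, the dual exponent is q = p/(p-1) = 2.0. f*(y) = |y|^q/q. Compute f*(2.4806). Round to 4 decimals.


The conjugate exponent q satisfies 1/p + 1/q = 1.
p = 2, so q = 2/(2 - 1) = 2.0
|y|^q = 2.4806^2.0 = 6.1534
f*(2.4806) = 6.1534 / 2.0 = 3.0767


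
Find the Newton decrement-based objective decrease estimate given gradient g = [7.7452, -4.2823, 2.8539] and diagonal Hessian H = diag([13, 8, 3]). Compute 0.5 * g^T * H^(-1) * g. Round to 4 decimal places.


Step 1: H is diagonal, so H^(-1) * g = [0.5958, -0.5353, 0.9513].
Step 2: g^T H^(-1) g = sum_i g_i^2 / H_ii
  = (7.7452)^2/13 + (-4.2823)^2/8 + (2.8539)^2/3
  = 4.6145 + 2.2923 + 2.7149 = 9.6216
Step 3: Objective decrease = 0.5 * g^T H^(-1) g = 4.8108


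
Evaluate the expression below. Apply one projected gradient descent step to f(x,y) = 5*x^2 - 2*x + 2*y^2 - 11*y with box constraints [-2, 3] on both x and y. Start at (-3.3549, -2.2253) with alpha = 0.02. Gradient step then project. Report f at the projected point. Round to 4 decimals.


Step 1: Compute gradient at (-3.3549, -2.2253).
grad_x = 2*5*-3.3549 - 2 = -35.549
grad_y = 2*2*-2.2253 - 11 = -19.9012
Step 2: Gradient step.
x_raw = -3.3549 - 0.02*-35.549 = -2.6439
y_raw = -2.2253 - 0.02*-19.9012 = -1.8273
Step 3: Project onto [-2, 3].
x_proj = clip(-2.6439) = -2.0
y_proj = clip(-1.8273) = -1.8273
Step 4: Evaluate f.
f(-2.0, -1.8273) = 50.7779


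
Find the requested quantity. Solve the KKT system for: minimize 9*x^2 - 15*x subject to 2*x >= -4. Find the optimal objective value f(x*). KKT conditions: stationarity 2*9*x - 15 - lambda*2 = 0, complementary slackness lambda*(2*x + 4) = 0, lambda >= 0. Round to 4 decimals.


Step 1: Try lambda = 0 (constraint inactive).
Stationarity: 2*9*x - 15 = 0
x* = 15/(2*9) = 5/6 = 0.8333 (rounded; the exact value 5/6 is used below)
Check constraint: 2*0.8333 = 1.6666 >= -4 -- satisfied.
Step 2: Compute optimal value.
f(x*) = 9*(5/6)^2 - 15*(5/6) = -6.25


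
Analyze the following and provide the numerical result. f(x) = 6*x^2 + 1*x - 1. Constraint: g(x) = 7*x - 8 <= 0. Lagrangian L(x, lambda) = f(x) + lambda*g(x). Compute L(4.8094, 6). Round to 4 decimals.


Step 1: Evaluate f(x).
f(4.8094) = 6*4.8094^2 + 1*4.8094 - 1 = 142.5914
Step 2: Evaluate g(x).
g(4.8094) = 7*4.8094 - 8 = 25.6658
Step 3: Compute Lagrangian.
L = 142.5914 + 6*25.6658 = 296.5862


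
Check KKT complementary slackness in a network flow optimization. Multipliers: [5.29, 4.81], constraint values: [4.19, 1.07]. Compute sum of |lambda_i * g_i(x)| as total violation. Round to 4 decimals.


KKT complementary slackness check:
lambda_1 * g_1 = 5.29 * 4.19 = 22.1651
lambda_2 * g_2 = 4.81 * 1.07 = 5.1467
Total violation = 22.1651 + 5.1467 = 27.3118


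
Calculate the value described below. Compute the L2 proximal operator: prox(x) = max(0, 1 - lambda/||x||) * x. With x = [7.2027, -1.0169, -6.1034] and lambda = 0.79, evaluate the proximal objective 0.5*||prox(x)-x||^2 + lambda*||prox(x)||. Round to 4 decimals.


Step 1: Compute ||x||.
||x|| = 9.4955
Step 2: Compute scaling factor.
scale = max(0, 1 - 0.79/9.4955) = 0.9168
Step 3: prox(x) = [6.6035, -0.9323, -5.5956]
||prox(x)|| = 8.7055
Step 4: Proximal objective.
0.5*||prox-x||^2 = 0.3121
lambda*||prox|| = 6.8773
Total = 7.1894


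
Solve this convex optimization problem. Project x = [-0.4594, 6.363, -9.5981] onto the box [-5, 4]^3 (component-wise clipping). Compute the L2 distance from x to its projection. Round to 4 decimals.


Project each component onto [-5, 4].
clip(-0.4594) = -0.4594, clip(6.363) = 4.0, clip(-9.5981) = -5.0
Projection = [-0.4594, 4.0, -5.0]
Squared diffs: [0.0, 5.5838, 21.1425]
Distance = sqrt(26.7263) = 5.1697


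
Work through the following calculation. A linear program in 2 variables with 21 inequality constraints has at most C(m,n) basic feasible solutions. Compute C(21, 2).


Each vertex corresponds to some choice of n active constraints out of m, so the number of vertices is at most C(m, n) = m! / (n!(m-n)!).
m = 21, n = 2
Numerator: 21 * 20
Denominator: 2! = 2
C(21, 2) = 210


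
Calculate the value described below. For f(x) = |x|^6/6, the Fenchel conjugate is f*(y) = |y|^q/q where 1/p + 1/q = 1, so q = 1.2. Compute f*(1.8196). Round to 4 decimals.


The conjugate exponent q satisfies 1/p + 1/q = 1.
p = 6, so q = 6/(6 - 1) = 1.2
|y|^q = 1.8196^1.2 = 2.051
f*(1.8196) = 2.051 / 1.2 = 1.7092


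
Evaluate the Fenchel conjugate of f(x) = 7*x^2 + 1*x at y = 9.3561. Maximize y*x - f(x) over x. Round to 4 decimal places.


f*(y) = sup_x {y*x - a*x^2 - b*x} = sup_x {(y-b)*x - a*x^2}
FOC: (y - b) - 2a*x = 0 => x* = (y - b)/(2a)
x* = (9.3561 - 1)/(2*7) = 0.5969
f*(9.3561) = (y-b)^2/(4a) = (9.3561 - 1)^2/(4*7)
= 69.8244/28 = 2.4937


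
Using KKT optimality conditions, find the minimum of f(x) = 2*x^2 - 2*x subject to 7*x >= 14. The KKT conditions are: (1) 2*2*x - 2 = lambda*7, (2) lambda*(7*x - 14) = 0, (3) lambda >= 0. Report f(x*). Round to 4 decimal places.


Step 1: Try lambda = 0 (constraint inactive).
x_unc = 2/(2*2) = 0.5
Check: 7*0.5 = 3.5 < 14 -- violated!
Step 2: Constraint must be active: 7*x = 14
x* = 14/7 = 2.0
lambda = (2*2*2.0 - 2)/7 = 0.8571
Step 3: Compute optimal value.
f(x*) = 2*2.0^2 - 2*2.0 = 4.0


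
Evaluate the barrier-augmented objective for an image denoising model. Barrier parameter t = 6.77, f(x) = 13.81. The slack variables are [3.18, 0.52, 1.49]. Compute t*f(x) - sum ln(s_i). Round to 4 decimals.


Step 1: Compute log-barrier.
ln values: [1.1569, -0.6539, 0.3988]
phi = -(1.1569 - 0.6539 + 0.3988) = -0.9017
Step 2: Compute augmented objective.
t*f(x) = 6.77*13.81 = 93.4937
Total = 93.4937 - 0.9017 = 92.592


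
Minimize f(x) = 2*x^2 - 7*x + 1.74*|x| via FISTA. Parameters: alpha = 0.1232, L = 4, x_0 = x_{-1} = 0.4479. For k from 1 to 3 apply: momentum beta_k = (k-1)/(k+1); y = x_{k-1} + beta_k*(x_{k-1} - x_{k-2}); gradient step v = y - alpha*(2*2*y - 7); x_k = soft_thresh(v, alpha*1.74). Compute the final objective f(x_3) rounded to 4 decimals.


FISTA on f(x) = 2*x^2 - 7*x + 1.74*|x|
L = 4, alpha = 0.1232
Iteration 1: beta = 0.0, y = 0.4479 + 0.0*(0.4479 - 0.4479) = 0.4479
  grad(y) = -5.2084, v = y - alpha*grad = 1.0896
  prox(v) = soft_thresh(1.0896, 0.2144) = 0.8752
Iteration 2: beta = 0.3333, y = 0.8752 + 0.3333*(0.8752 - 0.4479) = 1.0176
  grad(y) = -2.9294, v = y - alpha*grad = 1.3785
  prox(v) = soft_thresh(1.3785, 0.2144) = 1.1642
Iteration 3: beta = 0.5, y = 1.1642 + 0.5*(1.1642 - 0.8752) = 1.3087
  grad(y) = -1.7653, v = y - alpha*grad = 1.5262
  prox(v) = soft_thresh(1.5262, 0.2144) = 1.3118
f(x_3) = 2*1.3118^2 - 7*1.3118 + 1.74*|1.3118| = -3.4584


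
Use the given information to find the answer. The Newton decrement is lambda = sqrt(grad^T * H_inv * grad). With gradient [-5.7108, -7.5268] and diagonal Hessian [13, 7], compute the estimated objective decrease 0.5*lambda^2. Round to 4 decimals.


Step 1: H is diagonal, so H^(-1) * g = [-0.4393, -1.0753].
Step 2: g^T H^(-1) g = sum_i g_i^2 / H_ii
  = (-5.7108)^2/13 + (-7.5268)^2/7
  = 2.5087 + 8.0932 = 10.602
Step 3: Objective decrease = 0.5 * g^T H^(-1) g = 5.301


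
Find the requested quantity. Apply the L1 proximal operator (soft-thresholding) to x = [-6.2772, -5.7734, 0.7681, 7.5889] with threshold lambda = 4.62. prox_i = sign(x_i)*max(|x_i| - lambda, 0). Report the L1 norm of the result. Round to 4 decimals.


Soft-thresholding with lambda = 4.62:
prox(-6.2772) = sign(-6.2772)*max(|-6.2772| - 4.62, 0) = -1.6572
prox(-5.7734) = sign(-5.7734)*max(|-5.7734| - 4.62, 0) = -1.1534
prox(0.7681) = sign(0.7681)*max(|0.7681| - 4.62, 0) = 0.0
prox(7.5889) = sign(7.5889)*max(|7.5889| - 4.62, 0) = 2.9689
prox(x) = [-1.6572, -1.1534, 0.0, 2.9689]
||prox(x)||_1 = 1.6572 + 1.1534 + 0.0 + 2.9689 = 5.7795


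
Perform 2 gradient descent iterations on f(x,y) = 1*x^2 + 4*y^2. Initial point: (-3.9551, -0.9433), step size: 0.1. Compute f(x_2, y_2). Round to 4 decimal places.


Gradient descent on f(x,y) = 1*x^2 + 4*y^2.
Starting point: (-3.9551, -0.9433), alpha = 0.1
Step 1: grad_x = 2*1*-3.9551 = -7.9102, grad_y = 2*4*-0.9433 = -7.5464
  x_1 = -3.9551 - 0.1*-7.9102 = -3.1641
  y_1 = -0.9433 - 0.1*-7.5464 = -0.1887
Step 2: grad_x = 2*1*-3.1641 = -6.3282, grad_y = 2*4*-0.1887 = -1.5093
  x_2 = -3.1641 - 0.1*-6.3282 = -2.5313
  y_2 = -0.1887 - 0.1*-1.5093 = -0.0377
f(-2.5313, -0.0377) = 1*(-2.5313)^2 + 4*(-0.0377)^2 = 6.413


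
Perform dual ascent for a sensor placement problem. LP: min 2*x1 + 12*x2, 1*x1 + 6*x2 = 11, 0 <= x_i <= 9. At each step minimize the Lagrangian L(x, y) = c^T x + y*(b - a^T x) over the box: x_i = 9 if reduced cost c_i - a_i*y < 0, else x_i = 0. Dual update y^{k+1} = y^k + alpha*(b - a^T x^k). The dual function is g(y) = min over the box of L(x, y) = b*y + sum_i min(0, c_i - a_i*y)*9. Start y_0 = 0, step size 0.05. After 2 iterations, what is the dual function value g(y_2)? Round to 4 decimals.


Dual ascent for LP: min 2*x1 + 12*x2, 1*x1 + 6*x2 = 11, 0 <= x_i <= 9
Step 1: y^k = 0.0, reduced costs: (2.0, 12.0)
  x^k = (0.0, 0.0), subgradient = b - a^T x = 11.0
  y^{k+1} = 0.0 + 0.05*11.0 = 0.55
Step 2: y^k = 0.55, reduced costs: (1.45, 8.7)
  x^k = (0.0, 0.0), subgradient = b - a^T x = 11.0
  y^{k+1} = 0.55 + 0.05*11.0 = 1.1
Dual objective at y_2 = 1.1: reduced costs (0.9, 5.4), box minimizer x = (0.0, 0.0)
g(y_2) = b*y + (c1 - a1*y)*x1 + (c2 - a2*y)*x2 = 11*1.1 + 0.9*0.0 + 5.4*0.0 = 12.1 + 0.0 + 0.0 = 12.1


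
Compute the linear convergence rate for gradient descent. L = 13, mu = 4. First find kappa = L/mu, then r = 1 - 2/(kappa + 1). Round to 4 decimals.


Step 1: Compute the condition number.
kappa = L/mu = 13/4 = 3.25
Step 2: Compute the convergence rate.
r = 1 - 2/(kappa + 1) = 1 - 2*mu/(L + mu) = (L - mu)/(L + mu) = 9/17 = 0.5294


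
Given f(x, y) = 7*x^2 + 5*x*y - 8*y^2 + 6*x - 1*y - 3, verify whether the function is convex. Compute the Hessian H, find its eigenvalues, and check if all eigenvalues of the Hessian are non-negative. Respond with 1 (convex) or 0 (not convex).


The Hessian of f(x,y) = 7*x^2 + 5*x*y - 8*y^2 + 6*x - 1*y - 3 is:
H = [[14, 5], [5, -16]]
Trace = 14 - 16 = -2
Determinant = 14*-16 - (5)^2 = -249
Discriminant = (-2)^2 - 4*-249 = 1000.0
Eigenvalues: lambda_1 = -16.8114, lambda_2 = 14.8114
The function is not convex.

0


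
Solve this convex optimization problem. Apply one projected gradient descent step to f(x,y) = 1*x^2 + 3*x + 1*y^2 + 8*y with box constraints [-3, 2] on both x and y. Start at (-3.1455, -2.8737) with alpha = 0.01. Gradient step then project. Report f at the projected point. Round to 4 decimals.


Step 1: Compute gradient at (-3.1455, -2.8737).
grad_x = 2*1*-3.1455 + 3 = -3.291
grad_y = 2*1*-2.8737 + 8 = 2.2526
Step 2: Gradient step.
x_raw = -3.1455 - 0.01*-3.291 = -3.1126
y_raw = -2.8737 - 0.01*2.2526 = -2.8962
Step 3: Project onto [-3, 2].
x_proj = clip(-3.1126) = -3.0
y_proj = clip(-2.8962) = -2.8962
Step 4: Evaluate f.
f(-3.0, -2.8962) = -14.7817


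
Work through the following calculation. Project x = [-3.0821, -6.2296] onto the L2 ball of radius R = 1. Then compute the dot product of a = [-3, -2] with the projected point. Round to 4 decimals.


Step 1: Compute ||x|| (intermediates to 6 decimals).
||x|| = sqrt((-3.0821)^2 + (-6.2296)^2) = 6.950342
Step 2: Project.
Since ||x|| > R, scale = R/||x|| = 1/6.950342 = 0.143878, proj(x) = scale * x
proj(x) = [-0.443446, -0.896302]
Step 3: Dot product.
a^T * proj(x) = -3*(-0.443446) - 2*(-0.896302) = 3.1229


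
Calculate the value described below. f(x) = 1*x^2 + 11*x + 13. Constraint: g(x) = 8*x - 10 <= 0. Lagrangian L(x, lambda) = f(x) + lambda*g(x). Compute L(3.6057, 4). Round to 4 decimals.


Step 1: Evaluate f(x).
f(3.6057) = 1*3.6057^2 + 11*3.6057 + 13 = 65.6638
Step 2: Evaluate g(x).
g(3.6057) = 8*3.6057 - 10 = 18.8456
Step 3: Compute Lagrangian.
L = 65.6638 + 4*18.8456 = 141.0462


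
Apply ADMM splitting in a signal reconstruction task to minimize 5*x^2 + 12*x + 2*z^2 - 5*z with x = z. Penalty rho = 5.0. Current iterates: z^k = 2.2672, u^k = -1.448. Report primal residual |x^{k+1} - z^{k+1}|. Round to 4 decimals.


ADMM iteration with rho = 5.0, z^k = 2.2672, u^k = -1.448
Step 1: x-update.
Minimize 5*x^2 + 12*x + (5.0/2)*(x - 2.2672 - 1.448)^2
FOC: (2*5 + 5.0)*x = -12 + 5.0*(2.2672 + 1.448)
x^{k+1} = 0.4384
Step 2: z-update.
Minimize 2*z^2 - 5*z + (5.0/2)*(0.4384 - z - 1.448)^2
FOC: (2*2 + 5.0)*z = 5 + 5.0*(0.4384 - 1.448)
z^{k+1} = -0.0053
Step 3: u-update.
u^{k+1} = -1.448 + 0.4384 + 0.0053 = -1.0043
Step 4: Primal residual = |0.4384 + 0.0053| = 0.4437


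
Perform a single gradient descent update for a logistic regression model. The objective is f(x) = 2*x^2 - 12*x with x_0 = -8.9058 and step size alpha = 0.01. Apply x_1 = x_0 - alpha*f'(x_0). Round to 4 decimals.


We compute the gradient at x_0 and apply the update.
f'(x) = 4*x - 12
f'(-8.9058) = 4*-8.9058 - 12 = -47.6232
x_1 = -8.9058 - 0.01*-47.6232 = -8.4296


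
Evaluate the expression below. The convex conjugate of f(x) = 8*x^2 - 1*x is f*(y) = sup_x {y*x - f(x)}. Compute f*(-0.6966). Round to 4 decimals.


f*(y) = sup_x {y*x - a*x^2 - b*x} = sup_x {(y-b)*x - a*x^2}
FOC: (y - b) - 2a*x = 0 => x* = (y - b)/(2a)
x* = (-0.6966 + 1)/(2*8) = 0.019
f*(-0.6966) = (y-b)^2/(4a) = (-0.6966 + 1)^2/(4*8)
= 0.0921/32 = 0.0029


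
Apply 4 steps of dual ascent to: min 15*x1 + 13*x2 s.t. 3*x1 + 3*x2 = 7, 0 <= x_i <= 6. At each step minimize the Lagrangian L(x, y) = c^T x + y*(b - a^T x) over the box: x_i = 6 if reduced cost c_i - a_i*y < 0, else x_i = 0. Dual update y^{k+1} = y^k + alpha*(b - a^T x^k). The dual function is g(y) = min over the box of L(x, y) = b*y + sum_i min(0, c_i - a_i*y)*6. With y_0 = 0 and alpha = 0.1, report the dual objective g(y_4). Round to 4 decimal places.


Dual ascent for LP: min 15*x1 + 13*x2, 3*x1 + 3*x2 = 7, 0 <= x_i <= 6
Step 1: y^k = 0.0, reduced costs: (15.0, 13.0)
  x^k = (0.0, 0.0), subgradient = b - a^T x = 7.0
  y^{k+1} = 0.0 + 0.1*7.0 = 0.7
Step 2: y^k = 0.7, reduced costs: (12.9, 10.9)
  x^k = (0.0, 0.0), subgradient = b - a^T x = 7.0
  y^{k+1} = 0.7 + 0.1*7.0 = 1.4
Step 3: y^k = 1.4, reduced costs: (10.8, 8.8)
  x^k = (0.0, 0.0), subgradient = b - a^T x = 7.0
  y^{k+1} = 1.4 + 0.1*7.0 = 2.1
Step 4: y^k = 2.1, reduced costs: (8.7, 6.7)
  x^k = (0.0, 0.0), subgradient = b - a^T x = 7.0
  y^{k+1} = 2.1 + 0.1*7.0 = 2.8
Dual objective at y_4 = 2.8: reduced costs (6.6, 4.6), box minimizer x = (0.0, 0.0)
g(y_4) = b*y + (c1 - a1*y)*x1 + (c2 - a2*y)*x2 = 7*2.8 + 6.6*0.0 + 4.6*0.0 = 19.6 + 0.0 + 0.0 = 19.6


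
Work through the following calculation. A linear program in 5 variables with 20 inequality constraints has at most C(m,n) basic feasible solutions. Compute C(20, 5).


Each vertex corresponds to some choice of n active constraints out of m, so the number of vertices is at most C(m, n) = m! / (n!(m-n)!).
m = 20, n = 5
Numerator: 20 * 19 * 18 * 17 * 16
Denominator: 5! = 120
C(20, 5) = 15504


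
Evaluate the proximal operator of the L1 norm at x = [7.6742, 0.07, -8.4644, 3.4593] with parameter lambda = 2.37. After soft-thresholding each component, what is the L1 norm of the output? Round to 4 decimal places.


Soft-thresholding with lambda = 2.37:
prox(7.6742) = sign(7.6742)*max(|7.6742| - 2.37, 0) = 5.3042
prox(0.07) = sign(0.07)*max(|0.07| - 2.37, 0) = 0.0
prox(-8.4644) = sign(-8.4644)*max(|-8.4644| - 2.37, 0) = -6.0944
prox(3.4593) = sign(3.4593)*max(|3.4593| - 2.37, 0) = 1.0893
prox(x) = [5.3042, 0.0, -6.0944, 1.0893]
||prox(x)||_1 = 5.3042 + 0.0 + 6.0944 + 1.0893 = 12.4879


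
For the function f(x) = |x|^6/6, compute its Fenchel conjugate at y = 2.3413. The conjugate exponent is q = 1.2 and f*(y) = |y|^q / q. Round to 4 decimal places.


The conjugate exponent q satisfies 1/p + 1/q = 1.
p = 6, so q = 6/(6 - 1) = 1.2
|y|^q = 2.3413^1.2 = 2.7755
f*(2.3413) = 2.7755 / 1.2 = 2.313


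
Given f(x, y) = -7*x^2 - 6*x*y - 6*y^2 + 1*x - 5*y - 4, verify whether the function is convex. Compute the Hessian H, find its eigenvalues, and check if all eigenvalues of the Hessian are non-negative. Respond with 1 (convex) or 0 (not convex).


The Hessian of f(x,y) = -7*x^2 - 6*x*y - 6*y^2 + 1*x - 5*y - 4 is:
H = [[-14, -6], [-6, -12]]
Trace = -14 - 12 = -26
Determinant = -14*-12 - (-6)^2 = 132
Discriminant = (-26)^2 - 4*132 = 148.0
Eigenvalues: lambda_1 = -19.0828, lambda_2 = -6.9172
The function is not convex.

0


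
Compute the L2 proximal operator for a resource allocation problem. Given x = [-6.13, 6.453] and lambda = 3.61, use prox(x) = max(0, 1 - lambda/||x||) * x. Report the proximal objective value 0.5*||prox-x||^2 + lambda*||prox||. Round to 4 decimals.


Step 1: Compute ||x||.
||x|| = 8.9005
Step 2: Compute scaling factor.
scale = max(0, 1 - 3.61/8.9005) = 0.5944
Step 3: prox(x) = [-3.6437, 3.8357]
||prox(x)|| = 5.2905
Step 4: Proximal objective.
0.5*||prox-x||^2 = 6.5161
lambda*||prox|| = 19.0987
Total = 25.6146


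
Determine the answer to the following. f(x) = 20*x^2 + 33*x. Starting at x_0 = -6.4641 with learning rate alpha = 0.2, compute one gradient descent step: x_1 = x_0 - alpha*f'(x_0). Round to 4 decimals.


We compute the gradient at x_0 and apply the update.
f'(x) = 40*x + 33
f'(-6.4641) = 40*-6.4641 + 33 = -225.564
x_1 = -6.4641 - 0.2*-225.564 = 38.6487


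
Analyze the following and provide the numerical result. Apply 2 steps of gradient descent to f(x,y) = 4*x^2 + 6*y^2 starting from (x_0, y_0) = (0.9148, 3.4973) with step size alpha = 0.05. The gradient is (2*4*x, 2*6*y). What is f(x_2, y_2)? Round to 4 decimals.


Gradient descent on f(x,y) = 4*x^2 + 6*y^2.
Starting point: (0.9148, 3.4973), alpha = 0.05
Step 1: grad_x = 2*4*0.9148 = 7.3184, grad_y = 2*6*3.4973 = 41.9676
  x_1 = 0.9148 - 0.05*7.3184 = 0.5489
  y_1 = 3.4973 - 0.05*41.9676 = 1.3989
Step 2: grad_x = 2*4*0.5489 = 4.391, grad_y = 2*6*1.3989 = 16.787
  x_2 = 0.5489 - 0.05*4.391 = 0.3293
  y_2 = 1.3989 - 0.05*16.787 = 0.5596
f(0.3293, 0.5596) = 4*0.3293^2 + 6*0.5596^2 = 2.3125


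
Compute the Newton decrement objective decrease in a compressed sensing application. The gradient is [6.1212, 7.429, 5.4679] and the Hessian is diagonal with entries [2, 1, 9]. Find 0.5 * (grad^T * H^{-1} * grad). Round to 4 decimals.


Step 1: H is diagonal, so H^(-1) * g = [3.0606, 7.429, 0.6075].
Step 2: g^T H^(-1) g = sum_i g_i^2 / H_ii
  = (6.1212)^2/2 + (7.429)^2/1 + (5.4679)^2/9
  = 18.7345 + 55.19 + 3.322 = 77.2466
Step 3: Objective decrease = 0.5 * g^T H^(-1) g = 38.6233


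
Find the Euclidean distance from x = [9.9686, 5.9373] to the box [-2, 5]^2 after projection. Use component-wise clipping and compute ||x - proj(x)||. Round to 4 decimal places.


Project each component onto [-2, 5].
clip(9.9686) = 5.0, clip(5.9373) = 5.0
Projection = [5.0, 5.0]
Squared diffs: [24.687, 0.8785]
Distance = sqrt(25.5655) = 5.0562


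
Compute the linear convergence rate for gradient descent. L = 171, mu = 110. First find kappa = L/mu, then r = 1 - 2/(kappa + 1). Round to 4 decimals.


Step 1: Compute the condition number.
kappa = L/mu = 171/110 = 1.5545
Step 2: Compute the convergence rate.
r = 1 - 2/(kappa + 1) = 1 - 2*mu/(L + mu) = (L - mu)/(L + mu) = 61/281 = 0.2171


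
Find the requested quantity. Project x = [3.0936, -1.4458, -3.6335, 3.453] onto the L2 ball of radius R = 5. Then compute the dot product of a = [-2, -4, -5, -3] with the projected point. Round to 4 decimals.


Step 1: Compute ||x|| (intermediates to 6 decimals).
||x|| = sqrt(3.0936^2 + (-1.4458)^2 + (-3.6335)^2 + 3.453^2) = 6.065165
Step 2: Project.
Since ||x|| > R, scale = R/||x|| = 5/6.065165 = 0.82438, proj(x) = scale * x
proj(x) = [2.550302, -1.191889, -2.995385, 2.846584]
Step 3: Dot product.
a^T * proj(x) = -2*2.550302 - 4*(-1.191889) - 5*(-2.995385) - 3*2.846584 = 6.1041


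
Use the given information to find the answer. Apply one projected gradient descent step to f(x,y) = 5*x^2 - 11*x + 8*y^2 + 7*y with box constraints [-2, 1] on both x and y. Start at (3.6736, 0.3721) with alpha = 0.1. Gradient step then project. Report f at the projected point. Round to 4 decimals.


Step 1: Compute gradient at (3.6736, 0.3721).
grad_x = 2*5*3.6736 - 11 = 25.736
grad_y = 2*8*0.3721 + 7 = 12.9536
Step 2: Gradient step.
x_raw = 3.6736 - 0.1*25.736 = 1.1
y_raw = 0.3721 - 0.1*12.9536 = -0.9233
Step 3: Project onto [-2, 1].
x_proj = clip(1.1) = 1.0
y_proj = clip(-0.9233) = -0.9233
Step 4: Evaluate f.
f(1.0, -0.9233) = -5.6435


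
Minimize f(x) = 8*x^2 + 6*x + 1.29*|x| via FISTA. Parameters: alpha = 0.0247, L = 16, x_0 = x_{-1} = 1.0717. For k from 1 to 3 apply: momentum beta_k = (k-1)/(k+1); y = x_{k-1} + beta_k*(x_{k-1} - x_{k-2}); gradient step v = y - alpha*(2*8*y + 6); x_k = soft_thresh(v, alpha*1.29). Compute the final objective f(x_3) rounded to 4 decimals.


FISTA on f(x) = 8*x^2 + 6*x + 1.29*|x|
L = 16, alpha = 0.0247
Iteration 1: beta = 0.0, y = 1.0717 + 0.0*(1.0717 - 1.0717) = 1.0717
  grad(y) = 23.1472, v = y - alpha*grad = 0.5
  prox(v) = soft_thresh(0.5, 0.0319) = 0.4681
Iteration 2: beta = 0.3333, y = 0.4681 + 0.3333*(0.4681 - 1.0717) = 0.2669
  grad(y) = 10.2704, v = y - alpha*grad = 0.0132
  prox(v) = soft_thresh(0.0132, 0.0319) = 0.0
Iteration 3: beta = 0.5, y = 0.0 + 0.5*(0.0 - 0.4681) = -0.2341
  grad(y) = 2.2552, v = y - alpha*grad = -0.2898
  prox(v) = soft_thresh(-0.2898, 0.0319) = -0.2579
f(x_3) = 8*(-0.2579)^2 + 6*(-0.2579) + 1.29*|-0.2579| = -0.6826


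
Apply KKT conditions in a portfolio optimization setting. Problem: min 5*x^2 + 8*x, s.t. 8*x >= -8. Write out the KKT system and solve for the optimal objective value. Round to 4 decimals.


Step 1: Try lambda = 0 (constraint inactive).
Stationarity: 2*5*x + 8 = 0
x* = -8/(2*5) = -0.8
Check constraint: 8*-0.8 = -6.4 >= -8 -- satisfied.
Step 2: Compute optimal value.
f(x*) = 5*(-0.8)^2 + 8*(-0.8) = -3.2


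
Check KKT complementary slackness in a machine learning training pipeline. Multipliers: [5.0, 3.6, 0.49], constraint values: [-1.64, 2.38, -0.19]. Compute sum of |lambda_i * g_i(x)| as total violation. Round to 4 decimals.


KKT complementary slackness check:
lambda_1 * g_1 = 5.0 * -1.64 = -8.2
lambda_2 * g_2 = 3.6 * 2.38 = 8.568
lambda_3 * g_3 = 0.49 * -0.19 = -0.0931
Total violation = 8.2 + 8.568 + 0.0931 = 16.8611


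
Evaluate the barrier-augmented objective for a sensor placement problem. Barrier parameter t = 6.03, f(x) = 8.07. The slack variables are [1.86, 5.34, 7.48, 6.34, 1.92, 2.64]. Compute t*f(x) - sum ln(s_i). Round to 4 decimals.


Step 1: Compute log-barrier.
ln values: [0.6206, 1.6752, 2.0122, 1.8469, 0.6523, 0.9708]
phi = -(0.6206 + 1.6752 + 2.0122 + 1.8469 + 0.6523 + 0.9708) = -7.778
Step 2: Compute augmented objective.
t*f(x) = 6.03*8.07 = 48.6621
Total = 48.6621 - 7.778 = 40.8841


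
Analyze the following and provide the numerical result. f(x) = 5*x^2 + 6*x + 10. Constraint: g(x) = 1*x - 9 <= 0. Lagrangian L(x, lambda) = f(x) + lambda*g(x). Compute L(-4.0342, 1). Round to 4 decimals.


Step 1: Evaluate f(x).
f(-4.0342) = 5*(-4.0342)^2 + 6*(-4.0342) + 10 = 67.1686
Step 2: Evaluate g(x).
g(-4.0342) = 1*-4.0342 - 9 = -13.0342
Step 3: Compute Lagrangian.
L = 67.1686 + 1*-13.0342 = 54.1344


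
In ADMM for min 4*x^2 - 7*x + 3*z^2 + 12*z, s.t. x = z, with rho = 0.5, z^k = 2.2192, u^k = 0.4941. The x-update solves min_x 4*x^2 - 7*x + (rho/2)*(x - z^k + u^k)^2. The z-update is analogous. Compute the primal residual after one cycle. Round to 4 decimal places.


ADMM iteration with rho = 0.5, z^k = 2.2192, u^k = 0.4941
Step 1: x-update.
Minimize 4*x^2 - 7*x + (0.5/2)*(x - 2.2192 + 0.4941)^2
FOC: (2*4 + 0.5)*x = 7 + 0.5*(2.2192 - 0.4941)
x^{k+1} = 0.925
Step 2: z-update.
Minimize 3*z^2 + 12*z + (0.5/2)*(0.925 - z + 0.4941)^2
FOC: (2*3 + 0.5)*z = -12 + 0.5*(0.925 + 0.4941)
z^{k+1} = -1.737
Step 3: u-update.
u^{k+1} = 0.4941 + 0.925 + 1.737 = 3.1561
Step 4: Primal residual = |0.925 + 1.737| = 2.662


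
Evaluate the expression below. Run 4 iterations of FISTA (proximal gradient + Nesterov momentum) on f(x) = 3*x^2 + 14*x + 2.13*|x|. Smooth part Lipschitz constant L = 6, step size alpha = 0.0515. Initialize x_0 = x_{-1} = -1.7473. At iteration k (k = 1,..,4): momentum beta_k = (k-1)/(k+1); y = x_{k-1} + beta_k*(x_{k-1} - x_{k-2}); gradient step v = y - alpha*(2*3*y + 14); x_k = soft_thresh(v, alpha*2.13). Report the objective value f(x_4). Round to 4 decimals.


FISTA on f(x) = 3*x^2 + 14*x + 2.13*|x|
L = 6, alpha = 0.0515
Iteration 1: beta = 0.0, y = -1.7473 + 0.0*(-1.7473 + 1.7473) = -1.7473
  grad(y) = 3.5162, v = y - alpha*grad = -1.9284
  prox(v) = soft_thresh(-1.9284, 0.1097) = -1.8187
Iteration 2: beta = 0.3333, y = -1.8187 + 0.3333*(-1.8187 + 1.7473) = -1.8425
  grad(y) = 2.9451, v = y - alpha*grad = -1.9942
  prox(v) = soft_thresh(-1.9942, 0.1097) = -1.8845
Iteration 3: beta = 0.5, y = -1.8845 + 0.5*(-1.8845 + 1.8187) = -1.9173
  grad(y) = 2.4959, v = y - alpha*grad = -2.0459
  prox(v) = soft_thresh(-2.0459, 0.1097) = -1.9362
Iteration 4: beta = 0.6, y = -1.9362 + 0.6*(-1.9362 + 1.8845) = -1.9672
  grad(y) = 2.1966, v = y - alpha*grad = -2.0804
  prox(v) = soft_thresh(-2.0804, 0.1097) = -1.9707
f(x_4) = 3*(-1.9707)^2 + 14*(-1.9707) + 2.13*|-1.9707| = -11.7412


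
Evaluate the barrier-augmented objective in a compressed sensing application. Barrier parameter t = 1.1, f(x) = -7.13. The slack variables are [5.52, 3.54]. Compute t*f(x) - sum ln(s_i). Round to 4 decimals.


Step 1: Compute log-barrier.
ln values: [1.7084, 1.2641]
phi = -(1.7084 + 1.2641) = -2.9725
Step 2: Compute augmented objective.
t*f(x) = 1.1*-7.13 = -7.843
Total = -7.843 - 2.9725 = -10.8155


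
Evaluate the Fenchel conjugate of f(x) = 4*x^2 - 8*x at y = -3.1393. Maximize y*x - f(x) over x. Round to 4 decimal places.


f*(y) = sup_x {y*x - a*x^2 - b*x} = sup_x {(y-b)*x - a*x^2}
FOC: (y - b) - 2a*x = 0 => x* = (y - b)/(2a)
x* = (-3.1393 + 8)/(2*4) = 0.6076
f*(-3.1393) = (y-b)^2/(4a) = (-3.1393 + 8)^2/(4*4)
= 23.6264/16 = 1.4767


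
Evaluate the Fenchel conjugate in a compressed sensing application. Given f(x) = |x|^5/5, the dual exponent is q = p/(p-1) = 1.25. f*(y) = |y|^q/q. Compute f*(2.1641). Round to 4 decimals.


The conjugate exponent q satisfies 1/p + 1/q = 1.
p = 5, so q = 5/(5 - 1) = 1.25
|y|^q = 2.1641^1.25 = 2.6248
f*(2.1641) = 2.6248 / 1.25 = 2.0998


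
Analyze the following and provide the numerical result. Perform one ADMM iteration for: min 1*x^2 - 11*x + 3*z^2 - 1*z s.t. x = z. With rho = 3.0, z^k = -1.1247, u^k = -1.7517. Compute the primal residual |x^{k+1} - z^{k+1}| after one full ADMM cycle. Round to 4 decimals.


ADMM iteration with rho = 3.0, z^k = -1.1247, u^k = -1.7517
Step 1: x-update.
Minimize 1*x^2 - 11*x + (3.0/2)*(x + 1.1247 - 1.7517)^2
FOC: (2*1 + 3.0)*x = 11 + 3.0*(-1.1247 + 1.7517)
x^{k+1} = 2.5762
Step 2: z-update.
Minimize 3*z^2 - 1*z + (3.0/2)*(2.5762 - z - 1.7517)^2
FOC: (2*3 + 3.0)*z = 1 + 3.0*(2.5762 - 1.7517)
z^{k+1} = 0.3859
Step 3: u-update.
u^{k+1} = -1.7517 + 2.5762 - 0.3859 = 0.4386
Step 4: Primal residual = |2.5762 - 0.3859| = 2.1903


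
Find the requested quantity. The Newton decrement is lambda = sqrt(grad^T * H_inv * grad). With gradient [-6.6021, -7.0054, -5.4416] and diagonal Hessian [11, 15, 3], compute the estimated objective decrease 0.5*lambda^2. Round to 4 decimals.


Step 1: H is diagonal, so H^(-1) * g = [-0.6002, -0.467, -1.8139].
Step 2: g^T H^(-1) g = sum_i g_i^2 / H_ii
  = (-6.6021)^2/11 + (-7.0054)^2/15 + (-5.4416)^2/3
  = 3.9625 + 3.2717 + 9.8703 = 17.1046
Step 3: Objective decrease = 0.5 * g^T H^(-1) g = 8.5523


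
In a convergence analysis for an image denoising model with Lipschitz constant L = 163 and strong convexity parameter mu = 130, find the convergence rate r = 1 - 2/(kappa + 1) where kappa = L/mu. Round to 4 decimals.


Step 1: Compute the condition number.
kappa = L/mu = 163/130 = 1.2538
Step 2: Compute the convergence rate.
r = 1 - 2/(kappa + 1) = 1 - 2*mu/(L + mu) = (L - mu)/(L + mu) = 33/293 = 0.1126


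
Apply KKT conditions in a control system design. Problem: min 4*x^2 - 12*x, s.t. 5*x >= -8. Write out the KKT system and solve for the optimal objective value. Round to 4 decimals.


Step 1: Try lambda = 0 (constraint inactive).
Stationarity: 2*4*x - 12 = 0
x* = 12/(2*4) = 1.5
Check constraint: 5*1.5 = 7.5 >= -8 -- satisfied.
Step 2: Compute optimal value.
f(x*) = 4*1.5^2 - 12*1.5 = -9.0


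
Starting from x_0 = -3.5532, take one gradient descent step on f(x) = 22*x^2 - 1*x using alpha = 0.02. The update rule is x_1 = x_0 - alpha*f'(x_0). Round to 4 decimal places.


We compute the gradient at x_0 and apply the update.
f'(x) = 44*x - 1
f'(-3.5532) = 44*-3.5532 - 1 = -157.3408
x_1 = -3.5532 - 0.02*-157.3408 = -0.4064


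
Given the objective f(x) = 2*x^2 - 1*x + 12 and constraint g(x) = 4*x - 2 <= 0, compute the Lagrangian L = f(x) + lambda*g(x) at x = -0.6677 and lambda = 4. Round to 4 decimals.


Step 1: Evaluate f(x).
f(-0.6677) = 2*(-0.6677)^2 - 1*(-0.6677) + 12 = 13.5593
Step 2: Evaluate g(x).
g(-0.6677) = 4*-0.6677 - 2 = -4.6708
Step 3: Compute Lagrangian.
L = 13.5593 + 4*-4.6708 = -5.1239


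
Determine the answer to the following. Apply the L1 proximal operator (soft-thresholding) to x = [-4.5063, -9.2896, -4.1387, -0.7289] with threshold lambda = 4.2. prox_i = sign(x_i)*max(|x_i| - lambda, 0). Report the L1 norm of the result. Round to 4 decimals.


Soft-thresholding with lambda = 4.2:
prox(-4.5063) = sign(-4.5063)*max(|-4.5063| - 4.2, 0) = -0.3063
prox(-9.2896) = sign(-9.2896)*max(|-9.2896| - 4.2, 0) = -5.0896
prox(-4.1387) = sign(-4.1387)*max(|-4.1387| - 4.2, 0) = 0.0
prox(-0.7289) = sign(-0.7289)*max(|-0.7289| - 4.2, 0) = 0.0
prox(x) = [-0.3063, -5.0896, 0.0, 0.0]
||prox(x)||_1 = 0.3063 + 5.0896 + 0.0 + 0.0 = 5.3959


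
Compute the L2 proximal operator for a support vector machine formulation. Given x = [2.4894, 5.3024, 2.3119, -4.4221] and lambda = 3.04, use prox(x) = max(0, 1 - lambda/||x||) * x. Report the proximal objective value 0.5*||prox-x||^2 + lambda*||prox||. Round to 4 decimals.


Step 1: Compute ||x||.
||x|| = 7.695
Step 2: Compute scaling factor.
scale = max(0, 1 - 3.04/7.695) = 0.6049
Step 3: prox(x) = [1.5059, 3.2076, 1.3986, -2.6751]
||prox(x)|| = 4.655
Step 4: Proximal objective.
0.5*||prox-x||^2 = 4.6208
lambda*||prox|| = 14.1512
Total = 18.7719


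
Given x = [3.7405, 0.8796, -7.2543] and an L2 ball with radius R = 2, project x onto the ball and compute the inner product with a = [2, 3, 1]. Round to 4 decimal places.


Step 1: Compute ||x|| (intermediates to 6 decimals).
||x|| = sqrt(3.7405^2 + 0.8796^2 + (-7.2543)^2) = 8.209135
Step 2: Project.
Since ||x|| > R, scale = R/||x|| = 2/8.209135 = 0.243631, proj(x) = scale * x
proj(x) = [0.911302, 0.214298, -1.767372]
Step 3: Dot product.
a^T * proj(x) = 2*0.911302 + 3*0.214298 + 1*(-1.767372) = 0.6981


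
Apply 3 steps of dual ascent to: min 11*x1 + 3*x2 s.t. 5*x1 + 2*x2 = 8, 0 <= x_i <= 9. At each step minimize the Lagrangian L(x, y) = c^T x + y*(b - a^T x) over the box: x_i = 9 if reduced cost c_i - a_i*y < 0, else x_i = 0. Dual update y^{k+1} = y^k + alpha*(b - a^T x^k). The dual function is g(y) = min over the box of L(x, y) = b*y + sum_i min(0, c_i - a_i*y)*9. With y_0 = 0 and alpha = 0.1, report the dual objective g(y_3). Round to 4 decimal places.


Dual ascent for LP: min 11*x1 + 3*x2, 5*x1 + 2*x2 = 8, 0 <= x_i <= 9
Step 1: y^k = 0.0, reduced costs: (11.0, 3.0)
  x^k = (0.0, 0.0), subgradient = b - a^T x = 8.0
  y^{k+1} = 0.0 + 0.1*8.0 = 0.8
Step 2: y^k = 0.8, reduced costs: (7.0, 1.4)
  x^k = (0.0, 0.0), subgradient = b - a^T x = 8.0
  y^{k+1} = 0.8 + 0.1*8.0 = 1.6
Step 3: y^k = 1.6, reduced costs: (3.0, -0.2)
  x^k = (0.0, 9.0), subgradient = b - a^T x = -10.0
  y^{k+1} = 1.6 + 0.1*-10.0 = 0.6
Dual objective at y_3 = 0.6: reduced costs (8.0, 1.8), box minimizer x = (0.0, 0.0)
g(y_3) = b*y + (c1 - a1*y)*x1 + (c2 - a2*y)*x2 = 8*0.6 + 8.0*0.0 + 1.8*0.0 = 4.8 + 0.0 + 0.0 = 4.8
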